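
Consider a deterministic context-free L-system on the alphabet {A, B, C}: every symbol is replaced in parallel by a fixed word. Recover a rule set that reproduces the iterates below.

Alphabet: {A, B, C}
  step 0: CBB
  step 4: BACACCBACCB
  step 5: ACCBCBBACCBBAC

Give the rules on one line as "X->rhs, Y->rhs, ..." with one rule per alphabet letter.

  step 4 ⇒ step 5: BACACCBACCB ⇒ AC·C·B·C·B·B·AC·C·B·B·AC
    A ↦ C
    B ↦ AC
    C ↦ B

A->C, B->AC, C->B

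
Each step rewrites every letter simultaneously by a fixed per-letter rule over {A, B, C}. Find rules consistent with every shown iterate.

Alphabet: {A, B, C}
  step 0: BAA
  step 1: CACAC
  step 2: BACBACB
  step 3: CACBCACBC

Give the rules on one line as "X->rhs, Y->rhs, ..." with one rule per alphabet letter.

  step 2 ⇒ step 3: BACBACB ⇒ C·AC·B·C·AC·B·C
    A ↦ AC
    B ↦ C
    C ↦ B

A->AC, B->C, C->B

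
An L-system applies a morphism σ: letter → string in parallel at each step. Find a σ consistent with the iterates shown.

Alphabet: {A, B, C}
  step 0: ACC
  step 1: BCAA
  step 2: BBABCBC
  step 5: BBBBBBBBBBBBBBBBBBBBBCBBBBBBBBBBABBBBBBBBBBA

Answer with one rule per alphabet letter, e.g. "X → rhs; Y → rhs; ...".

A->BC, B->BB, C->A

  step 1 ⇒ step 2: BCAA ⇒ BB·A·BC·BC
    A ↦ BC
    B ↦ BB
    C ↦ A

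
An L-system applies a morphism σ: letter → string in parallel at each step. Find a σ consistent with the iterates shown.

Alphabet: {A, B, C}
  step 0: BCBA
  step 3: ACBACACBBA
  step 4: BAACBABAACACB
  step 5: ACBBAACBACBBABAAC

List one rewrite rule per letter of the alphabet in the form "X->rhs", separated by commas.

  step 4 ⇒ step 5: BAACBABAACACB ⇒ AC·B·B·A·AC·B·AC·B·B·A·B·A·AC
    A ↦ B
    B ↦ AC
    C ↦ A

A->B, B->AC, C->A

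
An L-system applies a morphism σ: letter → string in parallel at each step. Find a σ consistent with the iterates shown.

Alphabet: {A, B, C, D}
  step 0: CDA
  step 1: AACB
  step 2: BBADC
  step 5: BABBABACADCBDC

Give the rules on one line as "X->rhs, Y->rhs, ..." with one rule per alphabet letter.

A->B, B->DC, C->A, D->AC

  step 1 ⇒ step 2: AACB ⇒ B·B·A·DC
    A ↦ B
    B ↦ DC
    C ↦ A
  step 0 ⇒ step 1: CDA ⇒ A·AC·B
    D ↦ AC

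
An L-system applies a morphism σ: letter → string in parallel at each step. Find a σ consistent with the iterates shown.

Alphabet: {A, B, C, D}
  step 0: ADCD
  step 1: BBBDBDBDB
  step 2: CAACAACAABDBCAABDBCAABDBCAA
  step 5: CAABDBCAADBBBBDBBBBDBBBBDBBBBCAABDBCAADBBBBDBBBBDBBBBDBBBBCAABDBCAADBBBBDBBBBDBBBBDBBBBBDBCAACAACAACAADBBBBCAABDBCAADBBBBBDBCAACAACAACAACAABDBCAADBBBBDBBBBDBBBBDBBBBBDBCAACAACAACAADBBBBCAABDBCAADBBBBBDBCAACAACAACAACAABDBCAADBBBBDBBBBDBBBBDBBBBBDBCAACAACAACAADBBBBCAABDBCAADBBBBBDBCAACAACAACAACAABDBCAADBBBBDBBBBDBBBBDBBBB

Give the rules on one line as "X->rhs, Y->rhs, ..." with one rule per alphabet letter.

A->BB, B->CAA, C->D, D->BDB

  step 1 ⇒ step 2: BBBDBDBDB ⇒ CAA·CAA·CAA·BDB·CAA·BDB·CAA·BDB·CAA
    B ↦ CAA
    D ↦ BDB
  step 0 ⇒ step 1: ADCD ⇒ BB·BDB·D·BDB
    A ↦ BB
  step 0 ⇒ step 1: ADCD ⇒ BB·BDB·D·BDB
    C ↦ D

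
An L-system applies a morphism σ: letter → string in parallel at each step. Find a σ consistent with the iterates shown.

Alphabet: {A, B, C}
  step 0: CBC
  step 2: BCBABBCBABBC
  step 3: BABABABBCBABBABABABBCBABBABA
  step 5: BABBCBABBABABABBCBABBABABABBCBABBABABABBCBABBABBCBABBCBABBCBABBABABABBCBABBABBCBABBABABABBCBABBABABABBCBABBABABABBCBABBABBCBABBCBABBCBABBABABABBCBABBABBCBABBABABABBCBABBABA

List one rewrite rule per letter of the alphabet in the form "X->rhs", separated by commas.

  step 2 ⇒ step 3: BCBABBCBABBC ⇒ BAB·A·BAB·BC·BAB·BAB·A·BAB·BC·BAB·BAB·A
    A ↦ BC
    B ↦ BAB
    C ↦ A

A->BC, B->BAB, C->A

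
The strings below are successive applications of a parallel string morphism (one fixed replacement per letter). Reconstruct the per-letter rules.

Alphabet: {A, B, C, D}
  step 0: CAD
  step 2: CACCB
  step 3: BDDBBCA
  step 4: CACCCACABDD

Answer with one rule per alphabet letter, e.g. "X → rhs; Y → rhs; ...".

A->DD, B->CA, C->B, D->C

  step 3 ⇒ step 4: BDDBBCA ⇒ CA·C·C·CA·CA·B·DD
    A ↦ DD
    B ↦ CA
    C ↦ B
    D ↦ C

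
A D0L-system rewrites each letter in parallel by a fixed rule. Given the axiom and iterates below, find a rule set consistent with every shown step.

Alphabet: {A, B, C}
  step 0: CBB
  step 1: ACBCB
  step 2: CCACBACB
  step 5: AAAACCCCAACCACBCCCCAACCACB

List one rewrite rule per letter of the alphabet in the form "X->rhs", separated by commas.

  step 1 ⇒ step 2: ACBCB ⇒ CC·A·CB·A·CB
    A ↦ CC
    B ↦ CB
    C ↦ A

A->CC, B->CB, C->A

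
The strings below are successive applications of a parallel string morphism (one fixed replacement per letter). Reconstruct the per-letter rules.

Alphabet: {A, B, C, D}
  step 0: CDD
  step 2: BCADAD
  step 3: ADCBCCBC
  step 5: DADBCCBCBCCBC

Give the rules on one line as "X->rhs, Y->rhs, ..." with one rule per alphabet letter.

A->C, B->A, C->D, D->BC

  step 2 ⇒ step 3: BCADAD ⇒ A·D·C·BC·C·BC
    A ↦ C
    B ↦ A
    C ↦ D
    D ↦ BC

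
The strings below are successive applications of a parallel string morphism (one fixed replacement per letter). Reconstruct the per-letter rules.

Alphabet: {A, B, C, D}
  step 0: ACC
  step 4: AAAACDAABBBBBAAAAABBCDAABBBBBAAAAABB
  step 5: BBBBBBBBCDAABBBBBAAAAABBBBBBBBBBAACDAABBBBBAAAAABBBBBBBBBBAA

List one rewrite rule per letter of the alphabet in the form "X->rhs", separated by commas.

  step 4 ⇒ step 5: AAAACDAABBBBBAAAAABBCDAABBBBBAAAAABB ⇒ BB·BB·BB·BB·CD·AAB·BB·BB·A·A·A·A·A·BB·BB·BB·BB·BB·A·A·CD·AAB·BB·BB·A·A·A·A·A·BB·BB·BB·BB·BB·A·A
    A ↦ BB
    B ↦ A
    C ↦ CD
    D ↦ AAB

A->BB, B->A, C->CD, D->AAB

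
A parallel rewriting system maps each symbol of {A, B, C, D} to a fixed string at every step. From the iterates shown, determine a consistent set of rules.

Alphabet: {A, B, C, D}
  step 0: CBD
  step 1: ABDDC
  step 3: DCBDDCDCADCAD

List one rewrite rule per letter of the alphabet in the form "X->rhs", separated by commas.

A->D, B->BD, C->A, D->DC

  step 0 ⇒ step 1: CBD ⇒ A·BD·DC
    B ↦ BD
    C ↦ A
    D ↦ DC
    A ↦ D  (constrained at step 1)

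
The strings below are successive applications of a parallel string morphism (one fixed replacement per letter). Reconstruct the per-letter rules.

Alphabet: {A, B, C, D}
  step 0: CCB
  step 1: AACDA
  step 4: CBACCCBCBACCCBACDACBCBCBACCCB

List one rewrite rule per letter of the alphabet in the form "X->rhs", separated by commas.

  step 0 ⇒ step 1: CCB ⇒ A·A·CDA
    B ↦ CDA
    C ↦ A
    A ↦ CB  (constrained at step 1)
    D ↦ CC  (constrained at step 1)

A->CB, B->CDA, C->A, D->CC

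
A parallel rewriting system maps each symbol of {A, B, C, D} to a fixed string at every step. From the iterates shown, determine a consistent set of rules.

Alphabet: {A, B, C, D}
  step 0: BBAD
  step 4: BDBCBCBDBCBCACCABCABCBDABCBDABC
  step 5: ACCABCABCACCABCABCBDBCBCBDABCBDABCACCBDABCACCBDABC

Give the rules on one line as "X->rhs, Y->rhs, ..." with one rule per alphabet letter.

A->BD, B->A, C->BC, D->CC

  step 4 ⇒ step 5: BDBCBCBDBCBCACCABCABCBDABCBDABC ⇒ A·CC·A·BC·A·BC·A·CC·A·BC·A·BC·BD·BC·BC·BD·A·BC·BD·A·BC·A·CC·BD·A·BC·A·CC·BD·A·BC
    A ↦ BD
    B ↦ A
    C ↦ BC
    D ↦ CC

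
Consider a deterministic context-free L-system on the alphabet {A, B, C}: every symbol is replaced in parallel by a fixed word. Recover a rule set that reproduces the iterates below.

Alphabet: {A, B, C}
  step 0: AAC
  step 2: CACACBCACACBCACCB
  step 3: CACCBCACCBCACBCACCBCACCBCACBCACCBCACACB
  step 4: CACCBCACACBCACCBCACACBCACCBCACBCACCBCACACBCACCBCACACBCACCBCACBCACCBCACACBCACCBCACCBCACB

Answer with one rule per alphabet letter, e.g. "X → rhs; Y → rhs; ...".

  step 3 ⇒ step 4: CACCBCACCBCACBCACCBCACCBCACBCACCBCACACB ⇒ CA·CCB·CA·CA·CB·CA·CCB·CA·CA·CB·CA·CCB·CA·CB·CA·CCB·CA·CA·CB·CA·CCB·CA·CA·CB·CA·CCB·CA·CB·CA·CCB·CA·CA·CB·CA·CCB·CA·CCB·CA·CB
    A ↦ CCB
    B ↦ CB
    C ↦ CA

A->CCB, B->CB, C->CA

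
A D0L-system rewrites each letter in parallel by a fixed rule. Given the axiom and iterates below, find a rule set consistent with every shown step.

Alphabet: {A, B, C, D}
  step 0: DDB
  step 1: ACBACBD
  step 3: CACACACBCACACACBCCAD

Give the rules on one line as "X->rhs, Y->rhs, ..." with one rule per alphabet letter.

A->C, B->D, C->CA, D->ACB

  step 0 ⇒ step 1: DDB ⇒ ACB·ACB·D
    B ↦ D
    D ↦ ACB
    A ↦ C  (constrained at step 1)
    C ↦ CA  (constrained at step 1)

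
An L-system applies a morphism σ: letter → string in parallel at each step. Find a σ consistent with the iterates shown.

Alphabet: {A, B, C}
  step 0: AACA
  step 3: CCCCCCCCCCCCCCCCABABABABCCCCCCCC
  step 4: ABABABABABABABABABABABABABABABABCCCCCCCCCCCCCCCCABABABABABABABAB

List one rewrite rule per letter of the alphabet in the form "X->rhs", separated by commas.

A->CC, B->CC, C->AB

  step 3 ⇒ step 4: CCCCCCCCCCCCCCCCABABABABCCCCCCCC ⇒ AB·AB·AB·AB·AB·AB·AB·AB·AB·AB·AB·AB·AB·AB·AB·AB·CC·CC·CC·CC·CC·CC·CC·CC·AB·AB·AB·AB·AB·AB·AB·AB
    A ↦ CC
    B ↦ CC
    C ↦ AB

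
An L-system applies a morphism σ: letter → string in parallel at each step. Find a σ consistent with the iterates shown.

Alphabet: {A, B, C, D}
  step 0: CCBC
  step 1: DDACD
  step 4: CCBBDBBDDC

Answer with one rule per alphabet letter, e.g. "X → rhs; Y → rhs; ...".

A->BB, B->AC, C->D, D->C

  step 0 ⇒ step 1: CCBC ⇒ D·D·AC·D
    B ↦ AC
    C ↦ D
    A ↦ BB  (constrained at step 1)
    D ↦ C  (constrained at step 1)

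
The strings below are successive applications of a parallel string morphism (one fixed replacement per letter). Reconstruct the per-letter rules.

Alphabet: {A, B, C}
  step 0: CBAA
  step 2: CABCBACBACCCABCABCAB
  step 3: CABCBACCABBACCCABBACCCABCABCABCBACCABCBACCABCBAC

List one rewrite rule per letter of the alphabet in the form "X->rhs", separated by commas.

A->C, B->BAC, C->CAB

  step 2 ⇒ step 3: CABCBACBACCCABCABCAB ⇒ CAB·C·BAC·CAB·BAC·C·CAB·BAC·C·CAB·CAB·CAB·C·BAC·CAB·C·BAC·CAB·C·BAC
    A ↦ C
    B ↦ BAC
    C ↦ CAB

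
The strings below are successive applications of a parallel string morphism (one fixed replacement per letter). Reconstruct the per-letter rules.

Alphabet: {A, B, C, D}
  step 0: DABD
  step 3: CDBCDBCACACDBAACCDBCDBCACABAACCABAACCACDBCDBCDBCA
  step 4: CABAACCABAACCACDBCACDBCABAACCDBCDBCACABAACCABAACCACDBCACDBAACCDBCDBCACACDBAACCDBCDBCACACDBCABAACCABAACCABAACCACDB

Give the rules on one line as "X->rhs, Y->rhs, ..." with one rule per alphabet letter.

A->CDB, B->AAC, C->CA, D->B

  step 3 ⇒ step 4: CDBCDBCACACDBAACCDBCDBCACABAACCABAACCACDBCDBCDBCA ⇒ CA·B·AAC·CA·B·AAC·CA·CDB·CA·CDB·CA·B·AAC·CDB·CDB·CA·CA·B·AAC·CA·B·AAC·CA·CDB·CA·CDB·AAC·CDB·CDB·CA·CA·CDB·AAC·CDB·CDB·CA·CA·CDB·CA·B·AAC·CA·B·AAC·CA·B·AAC·CA·CDB
    A ↦ CDB
    B ↦ AAC
    C ↦ CA
    D ↦ B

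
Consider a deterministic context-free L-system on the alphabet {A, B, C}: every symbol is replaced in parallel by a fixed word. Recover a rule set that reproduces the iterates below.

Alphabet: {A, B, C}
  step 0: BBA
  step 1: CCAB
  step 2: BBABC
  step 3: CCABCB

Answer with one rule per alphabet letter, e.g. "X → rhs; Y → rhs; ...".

A->AB, B->C, C->B

  step 2 ⇒ step 3: BBABC ⇒ C·C·AB·C·B
    A ↦ AB
    B ↦ C
    C ↦ B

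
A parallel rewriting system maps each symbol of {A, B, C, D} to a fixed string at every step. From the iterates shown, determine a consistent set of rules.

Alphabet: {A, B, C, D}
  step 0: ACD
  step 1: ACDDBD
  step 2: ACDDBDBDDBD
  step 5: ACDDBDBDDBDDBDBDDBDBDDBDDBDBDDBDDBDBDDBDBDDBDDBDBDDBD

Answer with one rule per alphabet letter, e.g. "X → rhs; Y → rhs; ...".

A->AC, B->D, C->DD, D->BD

  step 1 ⇒ step 2: ACDDBD ⇒ AC·DD·BD·BD·D·BD
    A ↦ AC
    B ↦ D
    C ↦ DD
    D ↦ BD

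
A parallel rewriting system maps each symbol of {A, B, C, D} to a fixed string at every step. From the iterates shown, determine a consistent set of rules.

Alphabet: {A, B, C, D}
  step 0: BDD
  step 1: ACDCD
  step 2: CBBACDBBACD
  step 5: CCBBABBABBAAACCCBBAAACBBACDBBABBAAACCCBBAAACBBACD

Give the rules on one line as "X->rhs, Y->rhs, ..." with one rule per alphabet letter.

  step 1 ⇒ step 2: ACDCD ⇒ C·BBA·CD·BBA·CD
    A ↦ C
    C ↦ BBA
    D ↦ CD
  step 0 ⇒ step 1: BDD ⇒ A·CD·CD
    B ↦ A

A->C, B->A, C->BBA, D->CD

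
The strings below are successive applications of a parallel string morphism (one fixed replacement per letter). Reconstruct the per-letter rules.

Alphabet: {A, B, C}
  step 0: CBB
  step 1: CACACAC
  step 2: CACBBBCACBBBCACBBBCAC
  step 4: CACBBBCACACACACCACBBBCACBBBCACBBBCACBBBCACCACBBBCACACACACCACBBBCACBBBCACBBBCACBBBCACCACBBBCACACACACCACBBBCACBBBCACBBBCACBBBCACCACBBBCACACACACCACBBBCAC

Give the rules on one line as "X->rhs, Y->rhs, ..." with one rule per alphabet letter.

  step 1 ⇒ step 2: CACACAC ⇒ CAC·BBB·CAC·BBB·CAC·BBB·CAC
    A ↦ BBB
    C ↦ CAC
  step 0 ⇒ step 1: CBB ⇒ CAC·AC·AC
    B ↦ AC

A->BBB, B->AC, C->CAC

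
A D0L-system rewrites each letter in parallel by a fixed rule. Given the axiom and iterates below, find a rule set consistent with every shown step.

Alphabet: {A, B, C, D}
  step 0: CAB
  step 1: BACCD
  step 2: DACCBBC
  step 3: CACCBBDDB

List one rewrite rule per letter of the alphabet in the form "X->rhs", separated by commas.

A->ACC, B->D, C->B, D->C

  step 2 ⇒ step 3: DACCBBC ⇒ C·ACC·B·B·D·D·B
    A ↦ ACC
    B ↦ D
    C ↦ B
    D ↦ C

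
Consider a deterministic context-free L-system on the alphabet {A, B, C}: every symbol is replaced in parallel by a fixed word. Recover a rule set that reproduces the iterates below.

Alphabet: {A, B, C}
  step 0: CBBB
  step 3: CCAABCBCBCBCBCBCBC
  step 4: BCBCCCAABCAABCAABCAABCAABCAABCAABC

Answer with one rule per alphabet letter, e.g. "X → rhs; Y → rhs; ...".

A->C, B->AA, C->BC

  step 3 ⇒ step 4: CCAABCBCBCBCBCBCBC ⇒ BC·BC·C·C·AA·BC·AA·BC·AA·BC·AA·BC·AA·BC·AA·BC·AA·BC
    A ↦ C
    B ↦ AA
    C ↦ BC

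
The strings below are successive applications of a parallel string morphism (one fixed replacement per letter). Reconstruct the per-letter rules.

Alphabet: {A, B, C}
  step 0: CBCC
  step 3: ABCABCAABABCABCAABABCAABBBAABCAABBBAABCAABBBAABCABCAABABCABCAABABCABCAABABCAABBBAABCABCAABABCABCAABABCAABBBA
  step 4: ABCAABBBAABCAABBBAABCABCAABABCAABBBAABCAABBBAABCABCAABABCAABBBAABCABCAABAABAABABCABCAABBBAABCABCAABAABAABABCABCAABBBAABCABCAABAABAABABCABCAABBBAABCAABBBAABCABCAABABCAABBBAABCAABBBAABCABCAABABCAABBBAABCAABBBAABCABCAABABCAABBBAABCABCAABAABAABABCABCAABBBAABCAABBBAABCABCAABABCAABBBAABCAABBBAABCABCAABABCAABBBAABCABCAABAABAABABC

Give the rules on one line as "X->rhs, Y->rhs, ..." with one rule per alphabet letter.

  step 3 ⇒ step 4: ABCABCAABABCABCAABABCAABBBAABCAABBBAABCAABBBAABCABCAABABCABCAABABCABCAABABCAABBBAABCABCAABABCABCAABABCAABBBA ⇒ ABC·AAB·BBA·ABC·AAB·BBA·ABC·ABC·AAB·ABC·AAB·BBA·ABC·AAB·BBA·ABC·ABC·AAB·ABC·AAB·BBA·ABC·ABC·AAB·AAB·AAB·ABC·ABC·AAB·BBA·ABC·ABC·AAB·AAB·AAB·ABC·ABC·AAB·BBA·ABC·ABC·AAB·AAB·AAB·ABC·ABC·AAB·BBA·ABC·AAB·BBA·ABC·ABC·AAB·ABC·AAB·BBA·ABC·AAB·BBA·ABC·ABC·AAB·ABC·AAB·BBA·ABC·AAB·BBA·ABC·ABC·AAB·ABC·AAB·BBA·ABC·ABC·AAB·AAB·AAB·ABC·ABC·AAB·BBA·ABC·AAB·BBA·ABC·ABC·AAB·ABC·AAB·BBA·ABC·AAB·BBA·ABC·ABC·AAB·ABC·AAB·BBA·ABC·ABC·AAB·AAB·AAB·ABC
    A ↦ ABC
    B ↦ AAB
    C ↦ BBA

A->ABC, B->AAB, C->BBA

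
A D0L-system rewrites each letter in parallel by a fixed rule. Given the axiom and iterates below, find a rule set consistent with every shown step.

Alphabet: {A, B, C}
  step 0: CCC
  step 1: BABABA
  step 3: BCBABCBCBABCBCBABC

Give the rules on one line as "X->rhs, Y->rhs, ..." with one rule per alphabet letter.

A->B, B->BC, C->BA

  step 0 ⇒ step 1: CCC ⇒ BA·BA·BA
    C ↦ BA
    A ↦ B  (constrained at step 1)
    B ↦ BC  (constrained at step 1)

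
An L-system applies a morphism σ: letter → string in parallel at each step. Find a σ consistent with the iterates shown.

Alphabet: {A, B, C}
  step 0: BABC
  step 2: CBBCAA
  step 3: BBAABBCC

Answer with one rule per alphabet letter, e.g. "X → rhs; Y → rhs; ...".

  step 2 ⇒ step 3: CBBCAA ⇒ BB·A·A·BB·C·C
    A ↦ C
    B ↦ A
    C ↦ BB

A->C, B->A, C->BB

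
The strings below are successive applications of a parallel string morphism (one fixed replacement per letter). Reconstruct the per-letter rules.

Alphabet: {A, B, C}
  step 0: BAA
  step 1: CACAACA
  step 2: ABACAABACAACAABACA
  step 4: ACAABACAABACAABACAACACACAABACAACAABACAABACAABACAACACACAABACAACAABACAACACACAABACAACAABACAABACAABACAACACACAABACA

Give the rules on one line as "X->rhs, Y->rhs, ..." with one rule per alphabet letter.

  step 1 ⇒ step 2: CACAACA ⇒ AB·ACA·AB·ACA·ACA·AB·ACA
    A ↦ ACA
    C ↦ AB
  step 0 ⇒ step 1: BAA ⇒ C·ACA·ACA
    B ↦ C

A->ACA, B->C, C->AB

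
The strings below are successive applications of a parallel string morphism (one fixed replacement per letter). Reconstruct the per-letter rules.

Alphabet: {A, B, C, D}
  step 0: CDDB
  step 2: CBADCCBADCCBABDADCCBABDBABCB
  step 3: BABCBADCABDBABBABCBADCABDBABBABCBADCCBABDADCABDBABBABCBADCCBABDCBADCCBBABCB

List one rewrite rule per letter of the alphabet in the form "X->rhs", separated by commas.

A->ADC, B->CB, C->BAB, D->ABD

  step 2 ⇒ step 3: CBADCCBADCCBABDADCCBABDBABCB ⇒ BAB·CB·ADC·ABD·BAB·BAB·CB·ADC·ABD·BAB·BAB·CB·ADC·CB·ABD·ADC·ABD·BAB·BAB·CB·ADC·CB·ABD·CB·ADC·CB·BAB·CB
    A ↦ ADC
    B ↦ CB
    C ↦ BAB
    D ↦ ABD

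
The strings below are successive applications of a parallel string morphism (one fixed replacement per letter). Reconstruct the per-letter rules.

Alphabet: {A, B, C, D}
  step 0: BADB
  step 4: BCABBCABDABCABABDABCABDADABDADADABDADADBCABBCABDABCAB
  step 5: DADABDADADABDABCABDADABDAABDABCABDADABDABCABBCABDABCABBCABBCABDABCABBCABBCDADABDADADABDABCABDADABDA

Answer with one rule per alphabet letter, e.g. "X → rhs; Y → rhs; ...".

  step 4 ⇒ step 5: BCABBCABDABCABABDABCABDADABDADADABDADADBCABBCABDABCAB ⇒ DA·D·AB·DA·DA·D·AB·DA·BC·AB·DA·D·AB·DA·AB·DA·BC·AB·DA·D·AB·DA·BC·AB·BC·AB·DA·BC·AB·BC·AB·BC·AB·DA·BC·AB·BC·AB·BC·DA·D·AB·DA·DA·D·AB·DA·BC·AB·DA·D·AB·DA
    A ↦ AB
    B ↦ DA
    C ↦ D
    D ↦ BC

A->AB, B->DA, C->D, D->BC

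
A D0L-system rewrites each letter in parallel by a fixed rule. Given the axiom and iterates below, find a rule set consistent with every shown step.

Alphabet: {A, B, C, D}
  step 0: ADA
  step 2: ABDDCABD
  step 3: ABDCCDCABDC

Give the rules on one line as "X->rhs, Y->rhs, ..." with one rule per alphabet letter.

  step 2 ⇒ step 3: ABDDCABD ⇒ AB·D·C·C·DC·AB·D·C
    A ↦ AB
    B ↦ D
    C ↦ DC
    D ↦ C

A->AB, B->D, C->DC, D->C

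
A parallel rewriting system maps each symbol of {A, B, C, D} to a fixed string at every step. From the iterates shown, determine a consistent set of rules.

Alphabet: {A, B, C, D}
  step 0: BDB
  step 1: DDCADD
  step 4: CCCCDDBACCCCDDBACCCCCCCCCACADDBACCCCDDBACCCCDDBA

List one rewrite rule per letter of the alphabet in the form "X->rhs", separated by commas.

  step 0 ⇒ step 1: BDB ⇒ DD·CA·DD
    B ↦ DD
    D ↦ CA
    A ↦ BA  (constrained at step 1)
    C ↦ CC  (constrained at step 1)

A->BA, B->DD, C->CC, D->CA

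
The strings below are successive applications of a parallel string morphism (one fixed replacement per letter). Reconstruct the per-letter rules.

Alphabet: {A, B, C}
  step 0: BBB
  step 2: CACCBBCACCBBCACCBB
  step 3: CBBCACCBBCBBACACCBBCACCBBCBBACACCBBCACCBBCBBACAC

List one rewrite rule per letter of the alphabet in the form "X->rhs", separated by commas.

  step 2 ⇒ step 3: CACCBBCACCBBCACCBB ⇒ CBB·CAC·CBB·CBB·AC·AC·CBB·CAC·CBB·CBB·AC·AC·CBB·CAC·CBB·CBB·AC·AC
    A ↦ CAC
    B ↦ AC
    C ↦ CBB

A->CAC, B->AC, C->CBB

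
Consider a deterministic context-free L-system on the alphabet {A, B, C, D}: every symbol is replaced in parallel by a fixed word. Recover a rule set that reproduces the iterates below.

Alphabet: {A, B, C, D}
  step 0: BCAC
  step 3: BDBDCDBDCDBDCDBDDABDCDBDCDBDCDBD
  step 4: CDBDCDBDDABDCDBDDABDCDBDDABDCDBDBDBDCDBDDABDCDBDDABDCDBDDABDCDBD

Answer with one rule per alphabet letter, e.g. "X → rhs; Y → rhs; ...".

A->BD, B->CD, C->DA, D->BD

  step 3 ⇒ step 4: BDBDCDBDCDBDCDBDDABDCDBDCDBDCDBD ⇒ CD·BD·CD·BD·DA·BD·CD·BD·DA·BD·CD·BD·DA·BD·CD·BD·BD·BD·CD·BD·DA·BD·CD·BD·DA·BD·CD·BD·DA·BD·CD·BD
    A ↦ BD
    B ↦ CD
    C ↦ DA
    D ↦ BD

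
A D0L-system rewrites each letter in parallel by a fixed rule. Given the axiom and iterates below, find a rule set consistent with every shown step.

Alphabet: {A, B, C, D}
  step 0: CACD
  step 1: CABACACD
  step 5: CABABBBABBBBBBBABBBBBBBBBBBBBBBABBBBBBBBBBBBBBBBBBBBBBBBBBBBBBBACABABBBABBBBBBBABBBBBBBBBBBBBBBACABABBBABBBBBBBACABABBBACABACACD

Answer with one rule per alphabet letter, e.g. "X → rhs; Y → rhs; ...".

A->BA, B->BB, C->CA, D->CD

  step 0 ⇒ step 1: CACD ⇒ CA·BA·CA·CD
    A ↦ BA
    C ↦ CA
    D ↦ CD
    B ↦ BB  (constrained at step 1)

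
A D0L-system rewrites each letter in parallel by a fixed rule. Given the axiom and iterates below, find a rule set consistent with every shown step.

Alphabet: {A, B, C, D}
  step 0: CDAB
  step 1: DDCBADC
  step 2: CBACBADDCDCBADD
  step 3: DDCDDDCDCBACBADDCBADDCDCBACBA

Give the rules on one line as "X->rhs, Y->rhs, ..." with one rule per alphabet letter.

  step 2 ⇒ step 3: CBACBADDCDCBADD ⇒ DD·C·D·DD·C·D·CBA·CBA·DD·CBA·DD·C·D·CBA·CBA
    A ↦ D
    B ↦ C
    C ↦ DD
    D ↦ CBA

A->D, B->C, C->DD, D->CBA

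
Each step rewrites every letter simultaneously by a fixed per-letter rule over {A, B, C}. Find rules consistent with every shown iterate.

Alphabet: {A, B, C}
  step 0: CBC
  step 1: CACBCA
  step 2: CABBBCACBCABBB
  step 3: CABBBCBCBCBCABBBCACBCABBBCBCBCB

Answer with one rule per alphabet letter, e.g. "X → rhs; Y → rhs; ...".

  step 2 ⇒ step 3: CABBBCACBCABBB ⇒ CA·BBB·CB·CB·CB·CA·BBB·CA·CB·CA·BBB·CB·CB·CB
    A ↦ BBB
    B ↦ CB
    C ↦ CA

A->BBB, B->CB, C->CA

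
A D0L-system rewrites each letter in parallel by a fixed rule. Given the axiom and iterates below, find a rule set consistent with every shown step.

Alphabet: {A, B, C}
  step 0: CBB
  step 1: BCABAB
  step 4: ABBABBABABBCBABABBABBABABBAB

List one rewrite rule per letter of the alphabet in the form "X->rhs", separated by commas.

  step 0 ⇒ step 1: CBB ⇒ BC·AB·AB
    B ↦ AB
    C ↦ BC
    A ↦ B  (constrained at step 1)

A->B, B->AB, C->BC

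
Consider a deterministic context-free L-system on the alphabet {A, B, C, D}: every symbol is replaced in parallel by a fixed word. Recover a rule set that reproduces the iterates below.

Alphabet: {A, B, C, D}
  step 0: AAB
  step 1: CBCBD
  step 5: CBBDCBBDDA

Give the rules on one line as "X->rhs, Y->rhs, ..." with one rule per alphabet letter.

A->CB, B->D, C->B, D->A

  step 0 ⇒ step 1: AAB ⇒ CB·CB·D
    A ↦ CB
    B ↦ D
    C ↦ B  (constrained at step 1)
    D ↦ A  (constrained at step 1)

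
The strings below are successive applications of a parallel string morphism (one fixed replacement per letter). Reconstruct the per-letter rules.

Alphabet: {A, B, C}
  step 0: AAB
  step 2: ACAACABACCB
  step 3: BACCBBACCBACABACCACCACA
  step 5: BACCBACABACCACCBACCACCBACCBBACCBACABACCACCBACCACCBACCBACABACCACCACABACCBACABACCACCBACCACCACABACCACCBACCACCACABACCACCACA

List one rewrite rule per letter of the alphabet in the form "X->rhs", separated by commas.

  step 2 ⇒ step 3: ACAACABACCB ⇒ B·ACC·B·B·ACC·B·ACA·B·ACC·ACC·ACA
    A ↦ B
    B ↦ ACA
    C ↦ ACC

A->B, B->ACA, C->ACC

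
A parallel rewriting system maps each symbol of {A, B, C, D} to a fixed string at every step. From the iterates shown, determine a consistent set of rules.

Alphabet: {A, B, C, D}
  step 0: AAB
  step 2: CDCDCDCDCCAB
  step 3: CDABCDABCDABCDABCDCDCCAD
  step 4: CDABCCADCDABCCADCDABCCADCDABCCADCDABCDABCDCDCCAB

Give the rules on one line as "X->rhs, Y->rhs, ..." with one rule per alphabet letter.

  step 3 ⇒ step 4: CDABCDABCDABCDABCDCDCCAD ⇒ CD·AB·CC·AD·CD·AB·CC·AD·CD·AB·CC·AD·CD·AB·CC·AD·CD·AB·CD·AB·CD·CD·CC·AB
    A ↦ CC
    B ↦ AD
    C ↦ CD
    D ↦ AB

A->CC, B->AD, C->CD, D->AB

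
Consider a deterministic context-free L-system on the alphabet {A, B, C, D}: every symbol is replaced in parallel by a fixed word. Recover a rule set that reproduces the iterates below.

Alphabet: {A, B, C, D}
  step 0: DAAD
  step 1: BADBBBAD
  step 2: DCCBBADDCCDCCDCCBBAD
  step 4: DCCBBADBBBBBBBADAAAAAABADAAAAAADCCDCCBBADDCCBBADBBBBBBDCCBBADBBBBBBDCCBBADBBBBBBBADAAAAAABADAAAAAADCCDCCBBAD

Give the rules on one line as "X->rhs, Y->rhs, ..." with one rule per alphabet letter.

  step 1 ⇒ step 2: BADBBBAD ⇒ DCC·B·BAD·DCC·DCC·DCC·B·BAD
    A ↦ B
    B ↦ DCC
    D ↦ BAD
    C ↦ AAA  (constrained at step 2)

A->B, B->DCC, C->AAA, D->BAD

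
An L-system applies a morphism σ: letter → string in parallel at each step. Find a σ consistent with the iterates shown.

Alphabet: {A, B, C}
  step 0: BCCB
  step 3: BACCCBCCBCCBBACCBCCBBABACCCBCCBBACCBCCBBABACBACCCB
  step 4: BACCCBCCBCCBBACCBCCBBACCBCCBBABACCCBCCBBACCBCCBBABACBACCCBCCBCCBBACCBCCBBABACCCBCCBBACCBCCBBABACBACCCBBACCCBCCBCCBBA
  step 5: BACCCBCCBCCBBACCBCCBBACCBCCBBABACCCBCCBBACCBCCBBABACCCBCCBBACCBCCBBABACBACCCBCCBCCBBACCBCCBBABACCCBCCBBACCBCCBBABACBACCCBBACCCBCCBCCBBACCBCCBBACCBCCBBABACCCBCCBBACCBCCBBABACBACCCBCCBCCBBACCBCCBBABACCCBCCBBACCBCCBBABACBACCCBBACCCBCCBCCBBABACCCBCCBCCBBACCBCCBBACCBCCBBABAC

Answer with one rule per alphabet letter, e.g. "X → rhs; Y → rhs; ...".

  step 4 ⇒ step 5: BACCCBCCBCCBBACCBCCBBACCBCCBBABACCCBCCBBACCBCCBBABACBACCCBCCBCCBBACCBCCBBABACCCBCCBBACCBCCBBABACBACCCBBACCCBCCBCCBBA ⇒ BA·C·CCB·CCB·CCB·BA·CCB·CCB·BA·CCB·CCB·BA·BA·C·CCB·CCB·BA·CCB·CCB·BA·BA·C·CCB·CCB·BA·CCB·CCB·BA·BA·C·BA·C·CCB·CCB·CCB·BA·CCB·CCB·BA·BA·C·CCB·CCB·BA·CCB·CCB·BA·BA·C·BA·C·CCB·BA·C·CCB·CCB·CCB·BA·CCB·CCB·BA·CCB·CCB·BA·BA·C·CCB·CCB·BA·CCB·CCB·BA·BA·C·BA·C·CCB·CCB·CCB·BA·CCB·CCB·BA·BA·C·CCB·CCB·BA·CCB·CCB·BA·BA·C·BA·C·CCB·BA·C·CCB·CCB·CCB·BA·BA·C·CCB·CCB·CCB·BA·CCB·CCB·BA·CCB·CCB·BA·BA·C
    A ↦ C
    B ↦ BA
    C ↦ CCB

A->C, B->BA, C->CCB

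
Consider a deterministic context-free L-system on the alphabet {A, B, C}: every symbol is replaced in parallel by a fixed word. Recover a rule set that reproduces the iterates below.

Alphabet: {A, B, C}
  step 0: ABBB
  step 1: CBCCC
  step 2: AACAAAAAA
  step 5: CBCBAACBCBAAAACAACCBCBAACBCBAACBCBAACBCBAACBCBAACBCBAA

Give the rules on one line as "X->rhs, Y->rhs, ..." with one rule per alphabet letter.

A->CB, B->C, C->AA

  step 1 ⇒ step 2: CBCCC ⇒ AA·C·AA·AA·AA
    B ↦ C
    C ↦ AA
  step 0 ⇒ step 1: ABBB ⇒ CB·C·C·C
    A ↦ CB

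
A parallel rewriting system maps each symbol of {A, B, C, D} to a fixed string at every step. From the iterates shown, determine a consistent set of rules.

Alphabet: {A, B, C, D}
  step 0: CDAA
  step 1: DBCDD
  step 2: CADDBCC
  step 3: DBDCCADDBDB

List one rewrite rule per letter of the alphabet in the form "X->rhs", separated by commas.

A->D, B->AD, C->DB, D->C

  step 2 ⇒ step 3: CADDBCC ⇒ DB·D·C·C·AD·DB·DB
    A ↦ D
    B ↦ AD
    C ↦ DB
    D ↦ C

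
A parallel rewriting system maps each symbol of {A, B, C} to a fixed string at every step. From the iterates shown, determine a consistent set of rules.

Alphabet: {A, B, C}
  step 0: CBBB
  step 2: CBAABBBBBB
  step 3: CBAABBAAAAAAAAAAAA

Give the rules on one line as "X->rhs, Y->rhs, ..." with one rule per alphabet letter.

  step 2 ⇒ step 3: CBAABBBBBB ⇒ CB·AA·B·B·AA·AA·AA·AA·AA·AA
    A ↦ B
    B ↦ AA
    C ↦ CB

A->B, B->AA, C->CB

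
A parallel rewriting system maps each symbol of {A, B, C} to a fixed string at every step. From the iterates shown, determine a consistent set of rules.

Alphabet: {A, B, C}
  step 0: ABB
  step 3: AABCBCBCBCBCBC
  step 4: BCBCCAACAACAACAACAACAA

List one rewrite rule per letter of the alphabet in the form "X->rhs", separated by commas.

A->BC, B->C, C->AA

  step 3 ⇒ step 4: AABCBCBCBCBCBC ⇒ BC·BC·C·AA·C·AA·C·AA·C·AA·C·AA·C·AA
    A ↦ BC
    B ↦ C
    C ↦ AA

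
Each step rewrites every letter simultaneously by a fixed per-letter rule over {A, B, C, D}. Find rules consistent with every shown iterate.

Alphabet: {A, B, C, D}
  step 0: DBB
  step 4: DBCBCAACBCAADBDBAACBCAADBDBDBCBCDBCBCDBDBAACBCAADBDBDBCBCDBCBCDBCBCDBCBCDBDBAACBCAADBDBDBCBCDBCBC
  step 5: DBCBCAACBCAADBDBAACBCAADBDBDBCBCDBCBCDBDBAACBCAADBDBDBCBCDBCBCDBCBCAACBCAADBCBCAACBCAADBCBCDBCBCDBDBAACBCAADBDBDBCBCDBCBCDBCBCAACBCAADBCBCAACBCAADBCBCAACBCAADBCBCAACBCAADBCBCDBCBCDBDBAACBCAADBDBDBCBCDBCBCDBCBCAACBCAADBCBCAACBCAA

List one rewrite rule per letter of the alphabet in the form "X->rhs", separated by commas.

A->DB, B->CBC, C->AA, D->DB

  step 4 ⇒ step 5: DBCBCAACBCAADBDBAACBCAADBDBDBCBCDBCBCDBDBAACBCAADBDBDBCBCDBCBCDBCBCDBCBCDBDBAACBCAADBDBDBCBCDBCBC ⇒ DB·CBC·AA·CBC·AA·DB·DB·AA·CBC·AA·DB·DB·DB·CBC·DB·CBC·DB·DB·AA·CBC·AA·DB·DB·DB·CBC·DB·CBC·DB·CBC·AA·CBC·AA·DB·CBC·AA·CBC·AA·DB·CBC·DB·CBC·DB·DB·AA·CBC·AA·DB·DB·DB·CBC·DB·CBC·DB·CBC·AA·CBC·AA·DB·CBC·AA·CBC·AA·DB·CBC·AA·CBC·AA·DB·CBC·AA·CBC·AA·DB·CBC·DB·CBC·DB·DB·AA·CBC·AA·DB·DB·DB·CBC·DB·CBC·DB·CBC·AA·CBC·AA·DB·CBC·AA·CBC·AA
    A ↦ DB
    B ↦ CBC
    C ↦ AA
    D ↦ DB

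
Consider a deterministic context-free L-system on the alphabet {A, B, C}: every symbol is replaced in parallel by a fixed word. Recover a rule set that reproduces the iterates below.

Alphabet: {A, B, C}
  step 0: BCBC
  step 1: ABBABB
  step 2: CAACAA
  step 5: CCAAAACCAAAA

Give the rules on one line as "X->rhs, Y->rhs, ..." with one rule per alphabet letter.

  step 1 ⇒ step 2: ABBABB ⇒ C·A·A·C·A·A
    A ↦ C
    B ↦ A
  step 0 ⇒ step 1: BCBC ⇒ A·BB·A·BB
    C ↦ BB

A->C, B->A, C->BB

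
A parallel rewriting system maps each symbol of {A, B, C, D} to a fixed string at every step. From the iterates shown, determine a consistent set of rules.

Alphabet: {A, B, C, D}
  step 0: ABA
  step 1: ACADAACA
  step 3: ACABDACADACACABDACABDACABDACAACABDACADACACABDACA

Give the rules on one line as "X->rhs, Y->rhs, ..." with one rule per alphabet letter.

A->ACA, B->DA, C->BD, D->C

  step 0 ⇒ step 1: ABA ⇒ ACA·DA·ACA
    A ↦ ACA
    B ↦ DA
    C ↦ BD  (constrained at step 1)
    D ↦ C  (constrained at step 1)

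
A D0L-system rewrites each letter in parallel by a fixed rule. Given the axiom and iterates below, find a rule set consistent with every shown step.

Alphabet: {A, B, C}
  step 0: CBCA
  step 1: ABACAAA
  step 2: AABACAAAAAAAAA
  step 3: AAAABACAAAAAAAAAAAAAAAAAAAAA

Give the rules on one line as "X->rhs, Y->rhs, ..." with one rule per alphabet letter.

A->AA, B->BAC, C->A

  step 2 ⇒ step 3: AABACAAAAAAAAA ⇒ AA·AA·BAC·AA·A·AA·AA·AA·AA·AA·AA·AA·AA·AA
    A ↦ AA
    B ↦ BAC
    C ↦ A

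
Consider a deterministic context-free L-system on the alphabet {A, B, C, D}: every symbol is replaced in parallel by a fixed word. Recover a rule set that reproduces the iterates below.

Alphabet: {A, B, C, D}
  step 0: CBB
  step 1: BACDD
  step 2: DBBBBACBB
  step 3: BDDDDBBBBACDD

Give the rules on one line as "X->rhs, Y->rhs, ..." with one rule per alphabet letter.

  step 2 ⇒ step 3: DBBBBACBB ⇒ B·D·D·D·D·BBB·BAC·D·D
    A ↦ BBB
    B ↦ D
    C ↦ BAC
    D ↦ B

A->BBB, B->D, C->BAC, D->B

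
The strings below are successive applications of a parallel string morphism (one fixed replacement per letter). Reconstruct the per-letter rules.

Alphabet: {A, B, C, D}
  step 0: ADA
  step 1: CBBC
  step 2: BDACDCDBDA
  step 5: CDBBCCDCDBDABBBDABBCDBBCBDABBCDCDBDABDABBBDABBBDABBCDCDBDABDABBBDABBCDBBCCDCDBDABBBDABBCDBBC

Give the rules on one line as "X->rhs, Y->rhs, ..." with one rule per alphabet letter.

  step 1 ⇒ step 2: CBBC ⇒ BDA·CD·CD·BDA
    B ↦ CD
    C ↦ BDA
  step 0 ⇒ step 1: ADA ⇒ C·BB·C
    A ↦ C
  step 0 ⇒ step 1: ADA ⇒ C·BB·C
    D ↦ BB

A->C, B->CD, C->BDA, D->BB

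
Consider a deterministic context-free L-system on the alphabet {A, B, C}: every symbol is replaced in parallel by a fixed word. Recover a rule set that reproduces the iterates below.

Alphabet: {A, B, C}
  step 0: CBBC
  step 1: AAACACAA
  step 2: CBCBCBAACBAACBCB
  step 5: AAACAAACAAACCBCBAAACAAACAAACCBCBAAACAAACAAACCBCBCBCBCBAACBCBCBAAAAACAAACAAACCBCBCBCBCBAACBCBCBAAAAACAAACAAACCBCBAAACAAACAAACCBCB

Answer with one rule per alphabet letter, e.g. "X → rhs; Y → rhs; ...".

  step 1 ⇒ step 2: AAACACAA ⇒ CB·CB·CB·AA·CB·AA·CB·CB
    A ↦ CB
    C ↦ AA
  step 0 ⇒ step 1: CBBC ⇒ AA·AC·AC·AA
    B ↦ AC

A->CB, B->AC, C->AA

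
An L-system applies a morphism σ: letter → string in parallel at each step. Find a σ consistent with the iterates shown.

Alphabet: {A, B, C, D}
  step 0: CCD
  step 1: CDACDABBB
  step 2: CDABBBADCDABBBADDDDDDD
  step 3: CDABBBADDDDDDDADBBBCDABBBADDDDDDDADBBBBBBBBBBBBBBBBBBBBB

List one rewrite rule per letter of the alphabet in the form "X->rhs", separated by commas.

A->AD, B->DD, C->CDA, D->BBB

  step 2 ⇒ step 3: CDABBBADCDABBBADDDDDDD ⇒ CDA·BBB·AD·DD·DD·DD·AD·BBB·CDA·BBB·AD·DD·DD·DD·AD·BBB·BBB·BBB·BBB·BBB·BBB·BBB
    A ↦ AD
    B ↦ DD
    C ↦ CDA
    D ↦ BBB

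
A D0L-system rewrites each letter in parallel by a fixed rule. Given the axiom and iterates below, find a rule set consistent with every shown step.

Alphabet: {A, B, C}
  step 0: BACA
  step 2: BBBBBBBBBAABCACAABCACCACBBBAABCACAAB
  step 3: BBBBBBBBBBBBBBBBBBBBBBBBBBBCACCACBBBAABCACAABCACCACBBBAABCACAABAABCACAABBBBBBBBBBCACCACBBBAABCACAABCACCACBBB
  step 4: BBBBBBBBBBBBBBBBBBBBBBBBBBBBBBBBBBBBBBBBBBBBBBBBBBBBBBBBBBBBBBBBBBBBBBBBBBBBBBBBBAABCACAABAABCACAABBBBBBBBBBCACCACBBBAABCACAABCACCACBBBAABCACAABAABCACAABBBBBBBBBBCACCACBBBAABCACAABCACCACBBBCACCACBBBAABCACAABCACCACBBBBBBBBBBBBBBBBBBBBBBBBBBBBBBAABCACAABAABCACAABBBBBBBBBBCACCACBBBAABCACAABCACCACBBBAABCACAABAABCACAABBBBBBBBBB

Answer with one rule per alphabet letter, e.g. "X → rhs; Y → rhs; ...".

  step 3 ⇒ step 4: BBBBBBBBBBBBBBBBBBBBBBBBBBBCACCACBBBAABCACAABCACCACBBBAABCACAABAABCACAABBBBBBBBBBCACCACBBBAABCACAABCACCACBBB ⇒ BBB·BBB·BBB·BBB·BBB·BBB·BBB·BBB·BBB·BBB·BBB·BBB·BBB·BBB·BBB·BBB·BBB·BBB·BBB·BBB·BBB·BBB·BBB·BBB·BBB·BBB·BBB·AAB·CAC·AAB·AAB·CAC·AAB·BBB·BBB·BBB·CAC·CAC·BBB·AAB·CAC·AAB·CAC·CAC·BBB·AAB·CAC·AAB·AAB·CAC·AAB·BBB·BBB·BBB·CAC·CAC·BBB·AAB·CAC·AAB·CAC·CAC·BBB·CAC·CAC·BBB·AAB·CAC·AAB·CAC·CAC·BBB·BBB·BBB·BBB·BBB·BBB·BBB·BBB·BBB·BBB·AAB·CAC·AAB·AAB·CAC·AAB·BBB·BBB·BBB·CAC·CAC·BBB·AAB·CAC·AAB·CAC·CAC·BBB·AAB·CAC·AAB·AAB·CAC·AAB·BBB·BBB·BBB
    A ↦ CAC
    B ↦ BBB
    C ↦ AAB

A->CAC, B->BBB, C->AAB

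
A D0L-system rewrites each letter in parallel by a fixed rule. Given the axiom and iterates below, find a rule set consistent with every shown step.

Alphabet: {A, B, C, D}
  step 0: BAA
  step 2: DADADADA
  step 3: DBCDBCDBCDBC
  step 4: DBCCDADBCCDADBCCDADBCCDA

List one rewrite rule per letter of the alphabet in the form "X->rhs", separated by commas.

A->C, B->CC, C->DA, D->DB

  step 3 ⇒ step 4: DBCDBCDBCDBC ⇒ DB·CC·DA·DB·CC·DA·DB·CC·DA·DB·CC·DA
    B ↦ CC
    C ↦ DA
    D ↦ DB
  step 2 ⇒ step 3: DADADADA ⇒ DB·C·DB·C·DB·C·DB·C
    A ↦ C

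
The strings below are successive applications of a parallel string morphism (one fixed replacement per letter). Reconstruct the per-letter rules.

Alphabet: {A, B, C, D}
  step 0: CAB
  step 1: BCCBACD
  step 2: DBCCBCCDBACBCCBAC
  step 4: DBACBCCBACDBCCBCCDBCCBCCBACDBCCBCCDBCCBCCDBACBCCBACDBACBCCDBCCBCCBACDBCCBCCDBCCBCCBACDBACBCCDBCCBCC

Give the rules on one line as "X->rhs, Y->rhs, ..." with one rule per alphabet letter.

A->BAC, B->D, C->BCC, D->BAC

  step 1 ⇒ step 2: BCCBACD ⇒ D·BCC·BCC·D·BAC·BCC·BAC
    A ↦ BAC
    B ↦ D
    C ↦ BCC
    D ↦ BAC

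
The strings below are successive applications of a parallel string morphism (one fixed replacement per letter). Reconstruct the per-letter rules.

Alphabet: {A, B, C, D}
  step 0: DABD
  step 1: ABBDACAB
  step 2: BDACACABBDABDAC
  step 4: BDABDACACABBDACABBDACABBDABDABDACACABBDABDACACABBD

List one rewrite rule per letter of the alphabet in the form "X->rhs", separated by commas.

A->BD, B->AC, C->A, D->AB

  step 1 ⇒ step 2: ABBDACAB ⇒ BD·AC·AC·AB·BD·A·BD·AC
    A ↦ BD
    B ↦ AC
    C ↦ A
    D ↦ AB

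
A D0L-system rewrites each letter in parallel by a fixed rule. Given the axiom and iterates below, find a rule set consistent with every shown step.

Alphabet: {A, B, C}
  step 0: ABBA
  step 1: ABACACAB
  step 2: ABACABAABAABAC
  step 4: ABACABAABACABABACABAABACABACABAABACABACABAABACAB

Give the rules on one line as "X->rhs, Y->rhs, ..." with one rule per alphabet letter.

  step 1 ⇒ step 2: ABACACAB ⇒ AB·AC·AB·A·AB·A·AB·AC
    A ↦ AB
    B ↦ AC
    C ↦ A

A->AB, B->AC, C->A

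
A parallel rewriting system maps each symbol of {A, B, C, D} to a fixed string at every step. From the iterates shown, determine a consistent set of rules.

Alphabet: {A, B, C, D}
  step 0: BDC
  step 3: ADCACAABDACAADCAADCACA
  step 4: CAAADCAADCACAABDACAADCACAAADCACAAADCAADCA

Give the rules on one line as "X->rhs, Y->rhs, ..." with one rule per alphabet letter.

A->CA, B->ABD, C->AD, D->A

  step 3 ⇒ step 4: ADCACAABDACAADCAADCACA ⇒ CA·A·AD·CA·AD·CA·CA·ABD·A·CA·AD·CA·CA·A·AD·CA·CA·A·AD·CA·AD·CA
    A ↦ CA
    B ↦ ABD
    C ↦ AD
    D ↦ A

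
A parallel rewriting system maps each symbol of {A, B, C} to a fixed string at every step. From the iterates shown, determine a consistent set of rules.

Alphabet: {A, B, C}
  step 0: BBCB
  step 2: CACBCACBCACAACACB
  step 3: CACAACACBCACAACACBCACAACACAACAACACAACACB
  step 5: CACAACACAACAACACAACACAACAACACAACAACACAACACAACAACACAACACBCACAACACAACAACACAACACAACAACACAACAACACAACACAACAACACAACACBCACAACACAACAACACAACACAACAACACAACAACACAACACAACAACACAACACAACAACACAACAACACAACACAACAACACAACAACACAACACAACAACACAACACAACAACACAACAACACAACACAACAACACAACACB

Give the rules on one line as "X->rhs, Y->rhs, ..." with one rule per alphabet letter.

A->CAA, B->CB, C->CA

  step 2 ⇒ step 3: CACBCACBCACAACACB ⇒ CA·CAA·CA·CB·CA·CAA·CA·CB·CA·CAA·CA·CAA·CAA·CA·CAA·CA·CB
    A ↦ CAA
    B ↦ CB
    C ↦ CA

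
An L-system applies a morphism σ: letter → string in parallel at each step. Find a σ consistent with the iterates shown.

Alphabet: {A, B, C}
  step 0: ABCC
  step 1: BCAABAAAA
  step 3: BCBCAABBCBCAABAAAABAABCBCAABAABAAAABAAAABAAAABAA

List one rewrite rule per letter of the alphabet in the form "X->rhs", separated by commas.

A->BC, B->AAB, C->AA

  step 0 ⇒ step 1: ABCC ⇒ BC·AAB·AA·AA
    A ↦ BC
    B ↦ AAB
    C ↦ AA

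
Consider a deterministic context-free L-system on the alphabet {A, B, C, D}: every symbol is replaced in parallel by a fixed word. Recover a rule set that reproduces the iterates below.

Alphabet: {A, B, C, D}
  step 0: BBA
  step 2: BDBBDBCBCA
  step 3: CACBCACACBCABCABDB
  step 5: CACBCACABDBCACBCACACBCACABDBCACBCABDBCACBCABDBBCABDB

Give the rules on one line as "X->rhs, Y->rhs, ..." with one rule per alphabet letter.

A->DB, B->CA, C->B, D->CB

  step 2 ⇒ step 3: BDBBDBCBCA ⇒ CA·CB·CA·CA·CB·CA·B·CA·B·DB
    A ↦ DB
    B ↦ CA
    C ↦ B
    D ↦ CB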